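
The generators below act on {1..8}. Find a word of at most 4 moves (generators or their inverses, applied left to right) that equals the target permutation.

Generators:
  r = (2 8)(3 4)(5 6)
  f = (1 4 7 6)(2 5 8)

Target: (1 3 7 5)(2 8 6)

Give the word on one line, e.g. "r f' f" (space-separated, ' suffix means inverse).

r' f r

  after r': (2 8)(3 4)(5 6)
  after f: (1 4 3 7 6 8 5)
  after r: (1 3 7 5)(2 8 6)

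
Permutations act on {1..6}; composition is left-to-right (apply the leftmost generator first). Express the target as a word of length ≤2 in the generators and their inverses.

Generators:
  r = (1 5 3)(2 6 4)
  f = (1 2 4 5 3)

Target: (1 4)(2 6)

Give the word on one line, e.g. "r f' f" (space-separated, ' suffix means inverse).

f r'

  after f: (1 2 4 5 3)
  after r': (1 4)(2 6)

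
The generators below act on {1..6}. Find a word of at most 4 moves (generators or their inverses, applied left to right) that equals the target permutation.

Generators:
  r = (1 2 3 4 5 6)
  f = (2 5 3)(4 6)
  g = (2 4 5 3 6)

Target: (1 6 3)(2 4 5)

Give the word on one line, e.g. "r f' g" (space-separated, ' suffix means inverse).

  after f: (2 5 3)(4 6)
  after r': (1 6 3)(2 4 5)

f r'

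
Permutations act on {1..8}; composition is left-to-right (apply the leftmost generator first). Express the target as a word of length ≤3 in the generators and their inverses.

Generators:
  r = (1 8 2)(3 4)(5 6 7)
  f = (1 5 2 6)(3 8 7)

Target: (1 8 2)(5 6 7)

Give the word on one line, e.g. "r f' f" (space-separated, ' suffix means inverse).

  after r': (1 2 8)(3 4)(5 7 6)
  after r': (1 8 2)(5 6 7)

r' r'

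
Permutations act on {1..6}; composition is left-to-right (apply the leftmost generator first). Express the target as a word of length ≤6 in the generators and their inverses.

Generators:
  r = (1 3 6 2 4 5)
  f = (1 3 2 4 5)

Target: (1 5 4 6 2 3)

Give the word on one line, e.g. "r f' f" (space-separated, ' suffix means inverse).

f f f r

  after f: (1 3 2 4 5)
  after f: (1 2 5 3 4)
  after f: (1 4 3 5 2)
  after r: (1 5 4 6 2 3)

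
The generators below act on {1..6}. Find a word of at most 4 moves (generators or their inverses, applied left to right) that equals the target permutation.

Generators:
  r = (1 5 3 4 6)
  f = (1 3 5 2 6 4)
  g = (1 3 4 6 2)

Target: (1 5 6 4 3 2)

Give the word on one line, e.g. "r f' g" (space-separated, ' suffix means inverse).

  after f': (1 4 6 2 5 3)
  after g': (1 3 2 5)
  after r': (1 5 6 4 3 2)

f' g' r'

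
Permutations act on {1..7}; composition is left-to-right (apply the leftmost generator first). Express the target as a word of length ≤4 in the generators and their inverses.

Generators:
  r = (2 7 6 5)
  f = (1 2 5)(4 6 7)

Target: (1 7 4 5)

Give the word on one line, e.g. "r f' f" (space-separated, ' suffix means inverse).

f r

  after f: (1 2 5)(4 6 7)
  after r: (1 7 4 5)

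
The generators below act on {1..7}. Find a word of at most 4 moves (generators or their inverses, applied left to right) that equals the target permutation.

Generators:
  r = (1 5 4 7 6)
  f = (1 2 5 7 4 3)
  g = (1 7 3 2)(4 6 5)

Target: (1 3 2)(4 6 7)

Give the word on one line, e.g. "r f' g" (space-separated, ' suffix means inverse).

  after f: (1 2 5 7 4 3)
  after g': (1 3 2 6 4 7 5)
  after r: (1 3 2)(4 6 7)

f g' r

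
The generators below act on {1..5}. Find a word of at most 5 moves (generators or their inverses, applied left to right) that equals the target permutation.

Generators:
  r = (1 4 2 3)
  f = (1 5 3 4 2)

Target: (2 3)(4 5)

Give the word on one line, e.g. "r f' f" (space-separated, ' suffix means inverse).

  after r: (1 4 2 3)
  after f: (1 2 4)(3 5)
  after r: (1 3 5)
  after f': (1 5 2 4 3)
  after f': (2 3)(4 5)

r f r f' f'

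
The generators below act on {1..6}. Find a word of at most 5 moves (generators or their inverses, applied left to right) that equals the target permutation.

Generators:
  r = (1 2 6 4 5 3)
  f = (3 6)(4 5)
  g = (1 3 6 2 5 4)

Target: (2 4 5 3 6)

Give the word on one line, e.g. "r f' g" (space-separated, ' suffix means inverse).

f' r' g'

  after f': (3 6)(4 5)
  after r': (1 3 2)(5 6)
  after g': (2 4 5 3 6)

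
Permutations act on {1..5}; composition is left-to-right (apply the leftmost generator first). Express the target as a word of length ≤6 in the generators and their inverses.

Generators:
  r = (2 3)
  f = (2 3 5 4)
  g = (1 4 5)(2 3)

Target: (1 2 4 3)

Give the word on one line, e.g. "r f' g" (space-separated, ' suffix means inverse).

  after r': (2 3)
  after f': (3 4 5)
  after g': (1 5 2 3)
  after f': (1 3)(4 5)
  after f': (1 2 4 3)

r' f' g' f' f'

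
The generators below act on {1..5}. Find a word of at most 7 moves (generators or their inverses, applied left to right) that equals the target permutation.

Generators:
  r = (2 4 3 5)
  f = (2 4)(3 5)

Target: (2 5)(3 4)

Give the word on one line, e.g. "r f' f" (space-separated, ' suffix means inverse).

  after f': (2 4)(3 5)
  after r: (2 3)
  after r: (2 5)(3 4)
  after f: (2 3)(4 5)
  after f: (2 5)(3 4)

f' r r f f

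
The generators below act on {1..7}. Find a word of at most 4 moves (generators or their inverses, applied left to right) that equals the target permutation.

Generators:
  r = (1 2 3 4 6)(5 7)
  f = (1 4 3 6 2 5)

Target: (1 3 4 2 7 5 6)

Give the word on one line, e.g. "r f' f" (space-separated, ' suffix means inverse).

  after f: (1 4 3 6 2 5)
  after r': (1 3 4 2 7 5 6)

f r'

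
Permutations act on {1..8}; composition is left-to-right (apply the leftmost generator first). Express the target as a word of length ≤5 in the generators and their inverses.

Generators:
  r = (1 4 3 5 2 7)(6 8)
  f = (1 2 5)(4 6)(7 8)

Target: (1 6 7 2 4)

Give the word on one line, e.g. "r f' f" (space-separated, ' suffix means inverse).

f' r r f r'

  after f': (1 5 2)(4 6)(7 8)
  after r: (1 2 4 8)(3 5 7 6)
  after r: (1 7 8 4 6 5)(2 3)
  after f: (1 8 6)(2 3 5)
  after r': (1 6 7 2 4)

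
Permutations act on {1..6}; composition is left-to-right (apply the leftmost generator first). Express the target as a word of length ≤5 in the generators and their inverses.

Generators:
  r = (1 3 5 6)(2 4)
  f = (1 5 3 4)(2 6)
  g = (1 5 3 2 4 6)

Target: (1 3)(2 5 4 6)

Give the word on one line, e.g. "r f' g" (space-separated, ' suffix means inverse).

f r f r' f'

  after f: (1 5 3 4)(2 6)
  after r: (1 6 4 3 2)
  after f: (1 2 5 3 6)
  after r': (1 4 2 3 5)
  after f': (1 3)(2 5 4 6)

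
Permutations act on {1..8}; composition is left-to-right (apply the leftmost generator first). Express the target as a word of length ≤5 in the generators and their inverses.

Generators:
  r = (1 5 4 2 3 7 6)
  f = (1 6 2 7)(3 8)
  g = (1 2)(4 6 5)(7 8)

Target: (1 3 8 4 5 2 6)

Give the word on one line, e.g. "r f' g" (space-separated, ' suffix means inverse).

g' r g'

  after g': (1 2)(4 5 6)(7 8)
  after r: (1 3 7 8 6 2 5)
  after g': (1 3 8 4 5 2 6)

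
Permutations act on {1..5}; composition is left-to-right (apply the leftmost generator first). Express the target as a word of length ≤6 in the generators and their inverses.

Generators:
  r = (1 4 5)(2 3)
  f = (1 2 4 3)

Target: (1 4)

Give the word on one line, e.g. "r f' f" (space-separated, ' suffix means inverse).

r' r' r' f f

  after r': (1 5 4)(2 3)
  after r': (1 4 5)
  after r': (2 3)
  after f: (1 2)(3 4)
  after f: (1 4)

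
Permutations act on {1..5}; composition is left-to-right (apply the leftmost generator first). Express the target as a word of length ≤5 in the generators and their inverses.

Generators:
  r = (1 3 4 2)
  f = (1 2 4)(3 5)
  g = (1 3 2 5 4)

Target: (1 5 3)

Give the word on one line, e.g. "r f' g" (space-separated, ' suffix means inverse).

f' g' r

  after f': (1 4 2)(3 5)
  after g': (1 5)(2 4 3)
  after r: (1 5 3)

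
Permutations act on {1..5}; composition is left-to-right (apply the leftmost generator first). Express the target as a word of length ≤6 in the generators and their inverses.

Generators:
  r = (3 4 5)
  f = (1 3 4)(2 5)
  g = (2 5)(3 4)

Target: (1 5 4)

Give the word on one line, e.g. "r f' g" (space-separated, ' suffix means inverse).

  after f': (1 4 3)(2 5)
  after r: (1 5 2 3)
  after f: (1 2 4)
  after r: (1 2 5 3 4)
  after g': (1 5 4)

f' r f r g'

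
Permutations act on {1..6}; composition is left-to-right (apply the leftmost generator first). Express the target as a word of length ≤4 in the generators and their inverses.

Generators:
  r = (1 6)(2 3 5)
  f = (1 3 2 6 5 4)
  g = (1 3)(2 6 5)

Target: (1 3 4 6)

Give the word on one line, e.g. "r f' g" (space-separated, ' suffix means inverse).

  after g': (1 3)(2 5 6)
  after f': (2 6 3 4 5)
  after g': (1 3 4 6)

g' f' g'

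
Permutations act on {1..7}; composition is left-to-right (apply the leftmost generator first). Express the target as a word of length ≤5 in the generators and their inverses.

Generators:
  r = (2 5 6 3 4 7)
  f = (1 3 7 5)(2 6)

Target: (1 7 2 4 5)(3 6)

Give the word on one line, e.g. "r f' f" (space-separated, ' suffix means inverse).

  after r: (2 5 6 3 4 7)
  after f: (1 3 4 5 2)(6 7)
  after r: (1 4 6 2)(3 7)
  after f: (1 4 2 3 5)
  after r: (1 7 2 4 5)(3 6)

r f r f r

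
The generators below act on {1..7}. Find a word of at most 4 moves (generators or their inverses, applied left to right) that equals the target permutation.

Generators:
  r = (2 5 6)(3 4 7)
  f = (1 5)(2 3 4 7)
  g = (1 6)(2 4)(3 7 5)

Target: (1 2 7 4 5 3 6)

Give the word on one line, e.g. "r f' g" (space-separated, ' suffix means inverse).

g' r

  after g': (1 6)(2 4)(3 5 7)
  after r: (1 2 7 4 5 3 6)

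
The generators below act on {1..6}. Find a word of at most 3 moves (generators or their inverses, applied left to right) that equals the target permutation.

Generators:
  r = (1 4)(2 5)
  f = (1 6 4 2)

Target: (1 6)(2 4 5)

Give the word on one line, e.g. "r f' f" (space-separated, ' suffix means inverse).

f r'

  after f: (1 6 4 2)
  after r': (1 6)(2 4 5)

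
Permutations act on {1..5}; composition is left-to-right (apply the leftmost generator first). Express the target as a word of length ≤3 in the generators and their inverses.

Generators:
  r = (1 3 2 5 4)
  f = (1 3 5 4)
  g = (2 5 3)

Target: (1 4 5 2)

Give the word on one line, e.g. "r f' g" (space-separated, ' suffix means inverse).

f r' r'

  after f: (1 3 5 4)
  after r': (2 3)
  after r': (1 4 5 2)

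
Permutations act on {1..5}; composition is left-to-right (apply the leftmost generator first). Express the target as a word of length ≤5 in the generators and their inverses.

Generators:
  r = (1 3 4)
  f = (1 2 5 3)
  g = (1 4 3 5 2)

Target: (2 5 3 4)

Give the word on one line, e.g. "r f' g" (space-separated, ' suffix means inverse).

  after g: (1 4 3 5 2)
  after f: (1 4)
  after g': (2 5 3 4)

g f g'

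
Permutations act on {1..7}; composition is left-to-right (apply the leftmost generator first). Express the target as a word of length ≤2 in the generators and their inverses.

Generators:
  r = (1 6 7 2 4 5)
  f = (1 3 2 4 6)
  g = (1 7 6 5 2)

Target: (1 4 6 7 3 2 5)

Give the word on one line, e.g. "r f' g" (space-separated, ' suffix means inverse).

g' f

  after g': (1 2 5 6 7)
  after f: (1 4 6 7 3 2 5)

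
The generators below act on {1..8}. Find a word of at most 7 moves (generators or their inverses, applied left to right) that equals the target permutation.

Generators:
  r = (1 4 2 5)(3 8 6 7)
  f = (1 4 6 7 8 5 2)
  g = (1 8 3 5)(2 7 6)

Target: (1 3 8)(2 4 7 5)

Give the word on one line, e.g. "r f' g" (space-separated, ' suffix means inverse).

  after g: (1 8 3 5)(2 7 6)
  after r: (1 6 5 4 2 3)
  after g: (1 2 5 4 7 6)(3 8)
  after g: (1 7 2)(4 6 8 5)
  after r: (1 3 8)(2 4 7 5)

g r g g r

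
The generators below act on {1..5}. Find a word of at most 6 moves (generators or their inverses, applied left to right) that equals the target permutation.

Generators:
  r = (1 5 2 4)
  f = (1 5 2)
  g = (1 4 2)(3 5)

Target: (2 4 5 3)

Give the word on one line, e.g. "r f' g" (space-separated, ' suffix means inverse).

  after r: (1 5 2 4)
  after f: (1 2 4 5)
  after g': (1 4 3 5 2)
  after f': (1 4 3)
  after g': (2 4 5 3)

r f g' f' g'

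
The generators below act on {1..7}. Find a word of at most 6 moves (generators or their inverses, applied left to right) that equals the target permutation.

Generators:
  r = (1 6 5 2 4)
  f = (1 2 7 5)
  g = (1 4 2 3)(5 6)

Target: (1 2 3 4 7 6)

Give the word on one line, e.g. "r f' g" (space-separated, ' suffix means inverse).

r' g' r' f g

  after r': (1 4 2 5 6)
  after g': (2 6 3)
  after r': (1 4 2)(3 5 6)
  after f: (1 4 7 5 6 3)
  after g: (1 2 3 4 7 6)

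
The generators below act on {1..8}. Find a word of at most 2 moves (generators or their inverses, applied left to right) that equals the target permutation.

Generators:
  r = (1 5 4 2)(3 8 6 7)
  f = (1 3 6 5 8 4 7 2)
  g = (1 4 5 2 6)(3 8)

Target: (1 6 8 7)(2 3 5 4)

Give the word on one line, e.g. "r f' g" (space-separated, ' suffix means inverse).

f f

  after f: (1 3 6 5 8 4 7 2)
  after f: (1 6 8 7)(2 3 5 4)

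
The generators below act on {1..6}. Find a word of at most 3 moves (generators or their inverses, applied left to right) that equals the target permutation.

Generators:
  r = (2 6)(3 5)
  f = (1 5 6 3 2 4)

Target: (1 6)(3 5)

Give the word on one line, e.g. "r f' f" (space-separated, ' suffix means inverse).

f r f'

  after f: (1 5 6 3 2 4)
  after r: (1 3 6 5 2 4)
  after f': (1 6)(3 5)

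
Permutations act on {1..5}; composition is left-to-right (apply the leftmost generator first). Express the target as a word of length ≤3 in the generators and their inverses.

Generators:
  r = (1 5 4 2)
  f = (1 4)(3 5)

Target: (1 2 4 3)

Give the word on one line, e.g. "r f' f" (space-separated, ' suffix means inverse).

  after f: (1 4)(3 5)
  after r: (1 2)(3 4 5)
  after f': (1 2 4 3)

f r f'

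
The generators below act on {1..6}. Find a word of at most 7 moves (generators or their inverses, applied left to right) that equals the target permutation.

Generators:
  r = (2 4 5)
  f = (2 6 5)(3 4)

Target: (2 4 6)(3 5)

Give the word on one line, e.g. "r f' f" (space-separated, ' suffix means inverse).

  after f': (2 5 6)(3 4)
  after f': (2 6 5)
  after r: (2 6)(4 5)
  after f': (3 4 6 5)
  after r: (2 4 6)(3 5)

f' f' r f' r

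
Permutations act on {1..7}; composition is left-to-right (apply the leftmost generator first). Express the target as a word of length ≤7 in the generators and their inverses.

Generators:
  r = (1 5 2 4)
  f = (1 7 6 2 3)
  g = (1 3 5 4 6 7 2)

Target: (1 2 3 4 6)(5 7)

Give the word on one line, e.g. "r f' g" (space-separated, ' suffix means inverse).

f g f' r f

  after f: (1 7 6 2 3)
  after g: (1 2 5 4 6)
  after f': (1 6 3 2 5 4 7)
  after r: (1 6 3 4 7 5)
  after f: (1 2 3 4 6)(5 7)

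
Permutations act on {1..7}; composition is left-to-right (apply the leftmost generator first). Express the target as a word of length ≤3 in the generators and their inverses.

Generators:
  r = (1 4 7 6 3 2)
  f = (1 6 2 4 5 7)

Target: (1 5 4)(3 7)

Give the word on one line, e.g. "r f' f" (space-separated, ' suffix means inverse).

  after r: (1 4 7 6 3 2)
  after r: (1 7 3)(2 4 6)
  after f': (1 5 4)(3 7)

r r f'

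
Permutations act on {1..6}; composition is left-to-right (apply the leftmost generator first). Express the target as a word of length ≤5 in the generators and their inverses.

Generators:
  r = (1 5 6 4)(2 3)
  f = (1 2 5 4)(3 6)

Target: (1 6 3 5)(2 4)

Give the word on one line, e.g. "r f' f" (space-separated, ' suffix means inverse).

  after r': (1 4 6 5)(2 3)
  after f': (1 5 4 3)(2 6)
  after r: (1 6 3 5)(2 4)

r' f' r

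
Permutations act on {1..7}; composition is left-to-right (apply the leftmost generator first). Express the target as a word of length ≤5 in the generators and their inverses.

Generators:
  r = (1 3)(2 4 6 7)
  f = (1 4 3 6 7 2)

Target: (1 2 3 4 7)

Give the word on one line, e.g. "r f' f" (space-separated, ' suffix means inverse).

  after f': (1 2 7 6 3 4)
  after r': (1 7 4 3 2 6)
  after f': (1 6 2 3 7)
  after r: (1 7 3 2)(4 6)
  after r: (1 2 3 4 7)

f' r' f' r r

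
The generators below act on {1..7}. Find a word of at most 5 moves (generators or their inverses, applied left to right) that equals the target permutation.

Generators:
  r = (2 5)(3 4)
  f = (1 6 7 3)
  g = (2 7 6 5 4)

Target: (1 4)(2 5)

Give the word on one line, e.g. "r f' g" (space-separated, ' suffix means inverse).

f' r' r' r' f

  after f': (1 3 7 6)
  after r': (1 4 3 7 6)(2 5)
  after r': (1 3 7 6)
  after r': (1 4 3 7 6)(2 5)
  after f: (1 4)(2 5)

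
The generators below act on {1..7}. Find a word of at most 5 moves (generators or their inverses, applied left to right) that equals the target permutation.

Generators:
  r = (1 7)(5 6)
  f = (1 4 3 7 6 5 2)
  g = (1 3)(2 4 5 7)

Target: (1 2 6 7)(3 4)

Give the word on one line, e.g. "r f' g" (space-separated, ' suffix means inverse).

  after g: (1 3)(2 4 5 7)
  after g: (2 5)(4 7)
  after f': (1 2 6 7)(3 4)

g g f'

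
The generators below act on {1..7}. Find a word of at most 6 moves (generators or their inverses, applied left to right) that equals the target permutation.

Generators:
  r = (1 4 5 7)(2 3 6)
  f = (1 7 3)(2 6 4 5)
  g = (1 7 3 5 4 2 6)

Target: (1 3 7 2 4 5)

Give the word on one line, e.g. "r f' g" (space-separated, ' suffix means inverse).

  after g: (1 7 3 5 4 2 6)
  after f': (3 4 5 6)
  after r': (1 7 5 3)(2 6)
  after f: (1 3 7 2 4 5)

g f' r' f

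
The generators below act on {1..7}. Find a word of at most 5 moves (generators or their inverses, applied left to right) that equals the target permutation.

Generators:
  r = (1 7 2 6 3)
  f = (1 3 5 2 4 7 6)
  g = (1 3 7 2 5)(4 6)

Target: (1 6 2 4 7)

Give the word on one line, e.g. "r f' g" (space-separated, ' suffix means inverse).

  after f: (1 3 5 2 4 7 6)
  after r': (1 6 3 5 7 2 4)
  after g: (1 4 3)(2 6 7 5)
  after g: (1 6 2 4 7)

f r' g g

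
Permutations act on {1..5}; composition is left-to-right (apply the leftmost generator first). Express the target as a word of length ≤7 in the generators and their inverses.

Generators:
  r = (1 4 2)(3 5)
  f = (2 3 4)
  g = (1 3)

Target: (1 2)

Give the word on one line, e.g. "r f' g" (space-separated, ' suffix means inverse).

  after f: (2 3 4)
  after g: (1 3 4 2)
  after f': (1 2)
  after g': (1 2 3)
  after g': (1 2)

f g f' g' g'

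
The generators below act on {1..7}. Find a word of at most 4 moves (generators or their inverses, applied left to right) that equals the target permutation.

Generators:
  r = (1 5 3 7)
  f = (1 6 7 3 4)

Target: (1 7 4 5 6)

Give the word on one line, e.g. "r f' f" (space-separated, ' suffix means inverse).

  after r': (1 7 3 5)
  after f: (1 3 5 6 7 4)
  after r: (1 7 4 5 6)

r' f r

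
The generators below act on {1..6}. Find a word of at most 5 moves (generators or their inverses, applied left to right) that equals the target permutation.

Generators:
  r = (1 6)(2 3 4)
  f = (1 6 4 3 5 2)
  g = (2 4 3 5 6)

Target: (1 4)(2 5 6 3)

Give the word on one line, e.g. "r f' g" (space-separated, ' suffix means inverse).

  after g: (2 4 3 5 6)
  after r': (1 6 4 2 3 5)
  after f: (1 4)(2 5 6 3)

g r' f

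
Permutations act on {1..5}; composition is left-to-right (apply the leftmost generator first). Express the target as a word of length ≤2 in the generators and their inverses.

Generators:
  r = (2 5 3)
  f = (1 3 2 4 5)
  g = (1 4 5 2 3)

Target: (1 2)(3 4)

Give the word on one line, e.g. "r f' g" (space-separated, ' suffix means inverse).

  after g': (1 3 2 5 4)
  after f: (1 2)(3 4)

g' f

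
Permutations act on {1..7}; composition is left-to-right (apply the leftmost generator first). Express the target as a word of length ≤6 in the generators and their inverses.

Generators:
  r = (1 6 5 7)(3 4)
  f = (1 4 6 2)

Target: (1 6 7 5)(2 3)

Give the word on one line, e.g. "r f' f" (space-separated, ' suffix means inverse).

  after r: (1 6 5 7)(3 4)
  after f': (1 4 3)(2 6 5 7)
  after f': (2 4 3)(5 7 6)
  after r: (1 6 7 5)(2 3)

r f' f' r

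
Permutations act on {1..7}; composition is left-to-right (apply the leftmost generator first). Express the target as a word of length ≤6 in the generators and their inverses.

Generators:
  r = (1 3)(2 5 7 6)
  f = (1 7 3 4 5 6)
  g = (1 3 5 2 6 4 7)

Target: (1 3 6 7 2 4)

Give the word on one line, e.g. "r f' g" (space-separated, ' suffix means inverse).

r f' g f f

  after r: (1 3)(2 5 7 6)
  after f': (1 7 5)(2 4 3 6)
  after g: (2 7)(3 4 5)
  after f: (1 7 2 3 5 4 6)
  after f: (1 3 6 7 2 4)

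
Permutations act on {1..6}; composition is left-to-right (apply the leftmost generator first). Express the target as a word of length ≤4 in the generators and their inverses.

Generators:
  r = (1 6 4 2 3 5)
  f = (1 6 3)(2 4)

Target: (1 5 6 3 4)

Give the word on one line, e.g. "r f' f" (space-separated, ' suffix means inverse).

r' f'

  after r': (1 5 3 2 4 6)
  after f': (1 5 6 3 4)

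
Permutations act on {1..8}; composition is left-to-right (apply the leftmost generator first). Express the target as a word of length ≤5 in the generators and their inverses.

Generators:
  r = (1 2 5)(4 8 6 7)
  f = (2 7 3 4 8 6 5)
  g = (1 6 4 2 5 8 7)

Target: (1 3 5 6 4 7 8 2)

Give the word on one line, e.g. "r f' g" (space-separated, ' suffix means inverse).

  after g': (1 7 8 5 2 4 6)
  after f: (1 3 4 5 7 6)(2 8)
  after r: (1 3 8 5 4)(2 6)
  after g': (1 3 5 6 4 7 8 2)

g' f r g'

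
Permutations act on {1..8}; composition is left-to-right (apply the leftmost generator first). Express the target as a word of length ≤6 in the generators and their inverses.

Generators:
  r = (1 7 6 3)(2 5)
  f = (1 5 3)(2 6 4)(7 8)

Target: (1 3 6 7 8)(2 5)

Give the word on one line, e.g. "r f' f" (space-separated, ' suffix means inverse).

  after f': (1 3 5)(2 4 6)(7 8)
  after f': (1 5 3)(2 6 4)
  after f': (7 8)
  after r': (1 3 6 7 8)(2 5)

f' f' f' r'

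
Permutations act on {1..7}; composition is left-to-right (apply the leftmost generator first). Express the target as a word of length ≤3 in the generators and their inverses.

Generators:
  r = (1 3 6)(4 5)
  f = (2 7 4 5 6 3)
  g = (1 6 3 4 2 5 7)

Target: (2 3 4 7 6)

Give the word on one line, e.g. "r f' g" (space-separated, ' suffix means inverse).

g f r'

  after g: (1 6 3 4 2 5 7)
  after f: (1 3 5 4 7)(2 6)
  after r': (2 3 4 7 6)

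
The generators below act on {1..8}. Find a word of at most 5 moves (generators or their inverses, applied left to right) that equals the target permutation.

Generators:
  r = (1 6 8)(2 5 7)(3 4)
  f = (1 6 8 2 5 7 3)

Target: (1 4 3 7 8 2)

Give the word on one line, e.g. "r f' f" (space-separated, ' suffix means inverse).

r' r' f' f' r

  after r': (1 8 6)(2 7 5)(3 4)
  after r': (1 6 8)(2 5 7)
  after f': (3 7 8)
  after f': (1 3 5 2 8 7 6)
  after r: (1 4 3 7 8 2)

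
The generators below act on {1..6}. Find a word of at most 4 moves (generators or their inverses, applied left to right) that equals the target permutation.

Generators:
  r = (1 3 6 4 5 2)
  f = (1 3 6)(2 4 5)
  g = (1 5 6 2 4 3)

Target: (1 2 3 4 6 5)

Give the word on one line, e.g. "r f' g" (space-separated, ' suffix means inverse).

  after r: (1 3 6 4 5 2)
  after r: (1 6 5)(2 3 4)
  after f: (2 6)(3 5)
  after r': (1 2 3 4 6 5)

r r f r'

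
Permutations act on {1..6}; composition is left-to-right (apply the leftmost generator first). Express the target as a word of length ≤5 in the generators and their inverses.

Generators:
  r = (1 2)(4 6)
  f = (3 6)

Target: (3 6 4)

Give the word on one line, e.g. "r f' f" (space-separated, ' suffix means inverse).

f' r f' r

  after f': (3 6)
  after r: (1 2)(3 4 6)
  after f': (1 2)(3 4)
  after r: (3 6 4)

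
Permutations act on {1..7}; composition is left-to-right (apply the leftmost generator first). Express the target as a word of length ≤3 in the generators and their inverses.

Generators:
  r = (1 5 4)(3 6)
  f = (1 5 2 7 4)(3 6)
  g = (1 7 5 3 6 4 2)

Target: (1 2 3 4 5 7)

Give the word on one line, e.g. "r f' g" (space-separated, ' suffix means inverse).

  after f': (1 4 7 2 5)(3 6)
  after g: (1 2 3 4 5 7)

f' g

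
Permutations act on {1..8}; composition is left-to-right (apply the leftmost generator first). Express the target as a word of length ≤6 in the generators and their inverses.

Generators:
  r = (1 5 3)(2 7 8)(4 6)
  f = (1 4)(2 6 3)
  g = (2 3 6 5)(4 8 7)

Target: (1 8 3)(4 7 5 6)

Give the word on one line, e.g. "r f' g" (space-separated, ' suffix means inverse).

  after r': (1 3 5)(2 8 7)(4 6)
  after g': (1 2 4 3 6 7 5)
  after r: (1 7 3 4)(2 6 8)
  after f: (1 7 2 3)(6 8)
  after g': (1 8 3)(4 7 5 6)

r' g' r f g'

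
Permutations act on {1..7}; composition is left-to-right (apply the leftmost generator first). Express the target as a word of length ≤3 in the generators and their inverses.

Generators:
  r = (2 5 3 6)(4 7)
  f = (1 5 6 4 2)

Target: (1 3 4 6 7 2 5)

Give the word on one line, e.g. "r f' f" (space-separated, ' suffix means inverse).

f r f

  after f: (1 5 6 4 2)
  after r: (1 3 6 7 4 5 2)
  after f: (1 3 4 6 7 2 5)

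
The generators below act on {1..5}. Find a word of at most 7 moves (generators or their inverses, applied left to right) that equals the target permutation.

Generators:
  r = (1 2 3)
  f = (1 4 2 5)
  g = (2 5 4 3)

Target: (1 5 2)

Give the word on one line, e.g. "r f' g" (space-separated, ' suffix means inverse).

  after r: (1 2 3)
  after g': (1 3)(2 4 5)
  after g': (1 4 2 5 3)
  after f: (1 2)(3 4 5)
  after g: (1 5 2)

r g' g' f g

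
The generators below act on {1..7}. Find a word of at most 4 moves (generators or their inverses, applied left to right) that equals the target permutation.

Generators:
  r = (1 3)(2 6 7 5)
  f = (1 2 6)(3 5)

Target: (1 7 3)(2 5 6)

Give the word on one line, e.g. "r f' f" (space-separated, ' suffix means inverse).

  after f': (1 6 2)(3 5)
  after r: (1 7 5)(2 3)
  after f': (1 7 3)(2 5 6)

f' r f'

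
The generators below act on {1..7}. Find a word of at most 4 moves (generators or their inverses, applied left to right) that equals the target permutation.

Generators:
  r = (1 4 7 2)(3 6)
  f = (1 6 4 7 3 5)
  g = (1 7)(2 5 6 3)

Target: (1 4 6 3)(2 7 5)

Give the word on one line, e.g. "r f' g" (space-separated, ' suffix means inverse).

  after g': (1 7)(2 3 6 5)
  after f': (1 4 6 3)(2 7 5)

g' f'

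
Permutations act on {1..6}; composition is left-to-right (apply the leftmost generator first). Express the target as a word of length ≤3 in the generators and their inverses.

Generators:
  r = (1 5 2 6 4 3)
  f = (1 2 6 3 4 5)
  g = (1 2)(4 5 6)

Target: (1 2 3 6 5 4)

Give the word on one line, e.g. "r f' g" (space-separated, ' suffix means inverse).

f r f'

  after f: (1 2 6 3 4 5)
  after r: (1 6)(2 4)
  after f': (1 2 3 6 5 4)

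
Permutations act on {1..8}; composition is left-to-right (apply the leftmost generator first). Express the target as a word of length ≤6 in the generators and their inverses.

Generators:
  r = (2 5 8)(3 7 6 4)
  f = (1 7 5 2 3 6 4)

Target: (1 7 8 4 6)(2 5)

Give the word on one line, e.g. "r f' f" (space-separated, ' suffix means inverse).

r' f' r r

  after r': (2 8 5)(3 4 6 7)
  after f': (1 4 3 6)(2 8 7)
  after r: (1 3 4 7 5 8 6)
  after r: (1 7 8 4 6)(2 5)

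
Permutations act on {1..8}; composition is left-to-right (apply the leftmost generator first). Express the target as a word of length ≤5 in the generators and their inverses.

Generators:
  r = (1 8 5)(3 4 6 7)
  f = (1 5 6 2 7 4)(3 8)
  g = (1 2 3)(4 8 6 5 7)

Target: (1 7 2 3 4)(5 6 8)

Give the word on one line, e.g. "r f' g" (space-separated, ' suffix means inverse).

r' f' g r' f

  after r': (1 5 8)(3 7 6 4)
  after f': (2 6 7 5 3)(4 8)
  after g: (1 2 5)(4 6)
  after r': (1 2 8)(3 7 6)
  after f: (1 7 2 3 4)(5 6 8)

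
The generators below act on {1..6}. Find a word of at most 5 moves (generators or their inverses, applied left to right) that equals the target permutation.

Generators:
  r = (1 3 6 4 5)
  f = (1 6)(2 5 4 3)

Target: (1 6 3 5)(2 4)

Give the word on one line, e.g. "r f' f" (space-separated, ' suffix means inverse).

r' f' r' f' r

  after r': (1 5 4 6 3)
  after f': (1 2 3 6 4)
  after r': (1 2)(4 5)
  after f': (1 3 4 2 6)
  after r: (1 6 3 5)(2 4)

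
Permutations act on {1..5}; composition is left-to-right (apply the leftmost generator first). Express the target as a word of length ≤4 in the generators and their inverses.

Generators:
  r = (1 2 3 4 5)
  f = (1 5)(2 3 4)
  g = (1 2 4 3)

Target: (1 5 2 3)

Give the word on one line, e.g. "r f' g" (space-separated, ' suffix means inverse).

g' g' r g

  after g': (1 3 4 2)
  after g': (1 4)(2 3)
  after r: (1 5)(2 4)
  after g: (1 5 2 3)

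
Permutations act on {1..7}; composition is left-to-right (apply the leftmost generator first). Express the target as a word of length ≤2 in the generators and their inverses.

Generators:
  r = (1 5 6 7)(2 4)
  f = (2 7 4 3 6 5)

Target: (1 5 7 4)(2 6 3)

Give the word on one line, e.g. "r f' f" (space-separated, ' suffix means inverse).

f' r

  after f': (2 5 6 3 4 7)
  after r: (1 5 7 4)(2 6 3)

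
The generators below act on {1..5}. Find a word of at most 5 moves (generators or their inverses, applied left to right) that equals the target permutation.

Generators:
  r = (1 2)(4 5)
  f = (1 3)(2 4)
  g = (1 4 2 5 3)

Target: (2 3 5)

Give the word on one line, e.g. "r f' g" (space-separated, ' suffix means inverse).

g g r

  after g: (1 4 2 5 3)
  after g: (1 2 3 4 5)
  after r: (2 3 5)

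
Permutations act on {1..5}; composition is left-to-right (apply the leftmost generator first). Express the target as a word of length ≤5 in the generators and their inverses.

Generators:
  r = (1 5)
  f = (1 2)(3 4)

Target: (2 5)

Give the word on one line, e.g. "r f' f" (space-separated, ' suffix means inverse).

  after f: (1 2)(3 4)
  after r: (1 2 5)(3 4)
  after f': (2 5)

f r f'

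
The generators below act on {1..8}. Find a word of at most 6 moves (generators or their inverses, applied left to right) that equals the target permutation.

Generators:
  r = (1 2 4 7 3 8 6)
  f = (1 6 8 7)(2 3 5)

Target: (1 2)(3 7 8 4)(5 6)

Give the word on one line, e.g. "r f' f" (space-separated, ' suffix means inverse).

  after r': (1 6 8 3 7 4 2)
  after f: (1 8 5 2 6 7 4 3)
  after f: (1 7 4 5 3 6)(2 8)
  after r: (1 3)(2 6)(4 5 8)
  after f': (1 2)(3 7 8 4)(5 6)

r' f f r f'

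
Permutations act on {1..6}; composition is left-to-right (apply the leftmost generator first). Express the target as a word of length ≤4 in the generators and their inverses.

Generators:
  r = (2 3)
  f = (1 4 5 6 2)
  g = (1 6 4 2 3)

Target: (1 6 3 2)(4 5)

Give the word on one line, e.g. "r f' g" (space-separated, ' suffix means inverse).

g' r' f' r'

  after g': (1 3 2 4 6)
  after r': (1 2 4 6)
  after f': (1 6 2)(4 5)
  after r': (1 6 3 2)(4 5)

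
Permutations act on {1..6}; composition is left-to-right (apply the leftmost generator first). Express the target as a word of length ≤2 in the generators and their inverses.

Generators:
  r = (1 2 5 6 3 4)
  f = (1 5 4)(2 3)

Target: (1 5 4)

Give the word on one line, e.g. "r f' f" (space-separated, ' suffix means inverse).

f' f'

  after f': (1 4 5)(2 3)
  after f': (1 5 4)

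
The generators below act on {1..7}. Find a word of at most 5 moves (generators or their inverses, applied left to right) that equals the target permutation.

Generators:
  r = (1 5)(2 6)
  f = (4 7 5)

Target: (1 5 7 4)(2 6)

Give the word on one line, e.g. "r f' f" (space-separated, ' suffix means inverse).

  after f: (4 7 5)
  after f: (4 5 7)
  after r: (1 5 7 4)(2 6)
  after r: (4 5 7)
  after r: (1 5 7 4)(2 6)

f f r r r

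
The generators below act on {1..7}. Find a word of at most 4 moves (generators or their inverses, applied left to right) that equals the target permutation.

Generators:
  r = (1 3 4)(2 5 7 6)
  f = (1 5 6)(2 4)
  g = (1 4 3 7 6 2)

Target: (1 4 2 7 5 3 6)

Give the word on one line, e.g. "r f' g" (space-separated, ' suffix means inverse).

  after f: (1 5 6)(2 4)
  after g: (1 5 2 3 7 6 4)
  after f': (2 3 7 5 4 6)
  after g: (1 4 2 7 5 3 6)

f g f' g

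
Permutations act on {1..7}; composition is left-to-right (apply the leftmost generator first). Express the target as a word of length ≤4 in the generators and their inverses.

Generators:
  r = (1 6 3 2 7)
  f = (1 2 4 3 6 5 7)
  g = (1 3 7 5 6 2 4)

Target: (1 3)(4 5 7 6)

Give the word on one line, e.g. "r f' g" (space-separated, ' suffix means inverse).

f' r g

  after f': (1 7 5 6 3 4 2)
  after r: (2 6)(3 4 7 5)
  after g: (1 3)(4 5 7 6)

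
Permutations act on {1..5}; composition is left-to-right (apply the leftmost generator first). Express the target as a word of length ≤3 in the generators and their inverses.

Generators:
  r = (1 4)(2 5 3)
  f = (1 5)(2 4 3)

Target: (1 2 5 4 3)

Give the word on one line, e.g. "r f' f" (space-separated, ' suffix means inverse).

f' r'

  after f': (1 5)(2 3 4)
  after r': (1 2 5 4 3)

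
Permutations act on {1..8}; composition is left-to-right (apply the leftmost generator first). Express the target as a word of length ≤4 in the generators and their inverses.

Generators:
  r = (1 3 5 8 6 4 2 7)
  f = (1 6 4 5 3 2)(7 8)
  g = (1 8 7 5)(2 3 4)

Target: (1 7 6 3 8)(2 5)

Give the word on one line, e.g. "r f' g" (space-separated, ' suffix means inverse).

  after f': (1 2 3 5 4 6)(7 8)
  after r: (1 7 6 3 8)(2 5)

f' r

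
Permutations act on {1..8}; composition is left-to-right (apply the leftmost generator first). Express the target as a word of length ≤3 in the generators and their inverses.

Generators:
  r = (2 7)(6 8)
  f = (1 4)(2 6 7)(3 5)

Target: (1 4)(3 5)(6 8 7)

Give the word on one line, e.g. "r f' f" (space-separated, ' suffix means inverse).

  after r: (2 7)(6 8)
  after f: (1 4)(3 5)(6 8 7)

r f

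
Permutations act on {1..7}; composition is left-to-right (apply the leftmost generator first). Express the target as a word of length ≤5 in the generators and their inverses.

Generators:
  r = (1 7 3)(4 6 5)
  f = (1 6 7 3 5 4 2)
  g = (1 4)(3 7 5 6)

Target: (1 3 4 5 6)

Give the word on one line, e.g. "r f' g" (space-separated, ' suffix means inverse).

  after r: (1 7 3)(4 6 5)
  after f': (1 6 3 2 4)
  after g': (1 5 7 3 2)
  after f': (1 3 4 5 6)

r f' g' f'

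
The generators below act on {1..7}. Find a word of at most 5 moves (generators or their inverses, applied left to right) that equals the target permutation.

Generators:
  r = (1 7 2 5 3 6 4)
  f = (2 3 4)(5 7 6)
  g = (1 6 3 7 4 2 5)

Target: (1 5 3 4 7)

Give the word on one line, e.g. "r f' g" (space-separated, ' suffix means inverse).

  after g': (1 5 2 4 7 3 6)
  after f': (1 6)(2 3 7)(4 5)
  after r': (1 3)(2 5 6 4)
  after r': (1 5 3 4 7)

g' f' r' r'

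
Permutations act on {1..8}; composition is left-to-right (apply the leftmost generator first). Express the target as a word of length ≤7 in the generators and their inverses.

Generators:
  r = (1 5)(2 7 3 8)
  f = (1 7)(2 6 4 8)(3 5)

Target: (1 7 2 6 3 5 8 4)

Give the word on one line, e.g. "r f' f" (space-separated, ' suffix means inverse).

  after f': (1 7)(2 8 4 6)(3 5)
  after r: (1 3)(4 6 7 5 8)
  after f': (1 5 4 2 8 6)(3 7)
  after r: (4 7 8 6 5)
  after f: (1 7 2 6 3 5 8 4)

f' r f' r f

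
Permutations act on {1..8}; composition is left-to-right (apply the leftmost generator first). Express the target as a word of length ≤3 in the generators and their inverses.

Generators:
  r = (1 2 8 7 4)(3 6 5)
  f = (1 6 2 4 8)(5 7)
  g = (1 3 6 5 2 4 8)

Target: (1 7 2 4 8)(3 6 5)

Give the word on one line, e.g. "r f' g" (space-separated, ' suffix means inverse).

  after r': (1 4 7 8 2)(3 5 6)
  after r': (1 7 2 4 8)(3 6 5)

r' r'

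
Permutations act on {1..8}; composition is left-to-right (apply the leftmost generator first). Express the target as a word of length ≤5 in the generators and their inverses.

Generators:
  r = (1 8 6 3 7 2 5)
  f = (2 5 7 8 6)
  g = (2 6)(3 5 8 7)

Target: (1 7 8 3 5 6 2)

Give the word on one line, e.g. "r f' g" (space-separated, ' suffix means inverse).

  after f: (2 5 7 8 6)
  after r: (1 8 3 7 6 5 2)
  after g: (1 7 2)(5 6 8)
  after f: (1 8 7 5 2)
  after g: (1 7 8 3 5 6 2)

f r g f g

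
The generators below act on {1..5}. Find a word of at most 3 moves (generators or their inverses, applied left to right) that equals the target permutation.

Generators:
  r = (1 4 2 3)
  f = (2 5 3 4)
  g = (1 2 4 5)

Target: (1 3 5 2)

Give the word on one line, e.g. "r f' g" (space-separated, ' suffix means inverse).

  after r': (1 3 2 4)
  after g: (1 3 4 2 5)
  after g: (1 3 5 2)

r' g g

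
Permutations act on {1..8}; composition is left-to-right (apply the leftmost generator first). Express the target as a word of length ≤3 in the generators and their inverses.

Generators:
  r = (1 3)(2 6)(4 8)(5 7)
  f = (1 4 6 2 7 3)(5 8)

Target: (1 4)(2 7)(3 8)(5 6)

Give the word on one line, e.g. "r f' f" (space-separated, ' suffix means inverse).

  after f': (1 3 7 2 6 4)(5 8)
  after r: (3 5 4)(6 8 7)
  after f: (1 4)(2 7)(3 8)(5 6)

f' r f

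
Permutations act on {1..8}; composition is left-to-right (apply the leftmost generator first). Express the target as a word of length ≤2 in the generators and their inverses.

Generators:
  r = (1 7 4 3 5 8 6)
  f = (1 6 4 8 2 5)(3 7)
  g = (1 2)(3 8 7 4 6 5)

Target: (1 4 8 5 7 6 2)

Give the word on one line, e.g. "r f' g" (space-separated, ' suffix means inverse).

r g

  after r: (1 7 4 3 5 8 6)
  after g: (1 4 8 5 7 6 2)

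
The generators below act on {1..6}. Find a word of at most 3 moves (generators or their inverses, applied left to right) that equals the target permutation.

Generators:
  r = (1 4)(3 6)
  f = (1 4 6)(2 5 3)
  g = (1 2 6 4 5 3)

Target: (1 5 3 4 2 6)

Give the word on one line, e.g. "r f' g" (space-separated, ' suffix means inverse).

  after r: (1 4)(3 6)
  after g: (1 5 3 4 2 6)

r g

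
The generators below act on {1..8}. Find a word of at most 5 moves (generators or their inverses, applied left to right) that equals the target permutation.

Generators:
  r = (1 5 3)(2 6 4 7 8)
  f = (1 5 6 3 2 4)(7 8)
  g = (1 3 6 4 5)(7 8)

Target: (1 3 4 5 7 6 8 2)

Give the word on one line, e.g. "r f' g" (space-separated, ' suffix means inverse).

f' g f' r r

  after f': (1 4 2 3 6 5)(7 8)
  after g: (1 5 3 4 2 6)
  after f': (2 5 6 4 3)(7 8)
  after r: (1 5 4)(2 3 6 7)
  after r: (1 3 4 5 7 6 8 2)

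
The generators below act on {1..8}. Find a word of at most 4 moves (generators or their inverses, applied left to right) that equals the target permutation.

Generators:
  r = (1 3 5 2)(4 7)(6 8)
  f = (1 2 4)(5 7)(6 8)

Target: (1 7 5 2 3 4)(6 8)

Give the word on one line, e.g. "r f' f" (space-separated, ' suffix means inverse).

r r f

  after r: (1 3 5 2)(4 7)(6 8)
  after r: (1 5)(2 3)
  after f: (1 7 5 2 3 4)(6 8)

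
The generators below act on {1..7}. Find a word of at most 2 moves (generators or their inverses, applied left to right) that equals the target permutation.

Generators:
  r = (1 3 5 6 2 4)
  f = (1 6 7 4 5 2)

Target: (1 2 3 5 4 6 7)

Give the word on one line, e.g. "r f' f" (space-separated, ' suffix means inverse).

f r

  after f: (1 6 7 4 5 2)
  after r: (1 2 3 5 4 6 7)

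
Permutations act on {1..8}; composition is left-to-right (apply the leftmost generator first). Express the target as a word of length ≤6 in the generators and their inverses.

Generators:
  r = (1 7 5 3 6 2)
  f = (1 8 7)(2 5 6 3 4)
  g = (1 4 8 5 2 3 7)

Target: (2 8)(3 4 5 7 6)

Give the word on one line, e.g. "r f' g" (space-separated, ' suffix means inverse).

  after r': (1 2 6 3 5 7)
  after r': (1 6 5)(2 3 7)
  after f: (1 3)(2 4)(5 8 7)
  after g: (1 7 2 8)(3 4)
  after r': (2 8)(3 4 5 7 6)

r' r' f g r'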